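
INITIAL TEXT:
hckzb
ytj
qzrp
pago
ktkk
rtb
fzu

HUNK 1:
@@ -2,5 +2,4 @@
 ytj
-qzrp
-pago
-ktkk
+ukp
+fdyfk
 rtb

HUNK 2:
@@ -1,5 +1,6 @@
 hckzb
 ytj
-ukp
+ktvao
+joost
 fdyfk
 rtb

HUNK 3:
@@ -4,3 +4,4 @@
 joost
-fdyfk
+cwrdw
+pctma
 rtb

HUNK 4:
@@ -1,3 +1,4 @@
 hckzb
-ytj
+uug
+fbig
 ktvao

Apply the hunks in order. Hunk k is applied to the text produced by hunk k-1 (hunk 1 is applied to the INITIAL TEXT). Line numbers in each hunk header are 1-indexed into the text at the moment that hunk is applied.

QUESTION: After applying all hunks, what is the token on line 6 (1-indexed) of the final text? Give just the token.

Answer: cwrdw

Derivation:
Hunk 1: at line 2 remove [qzrp,pago,ktkk] add [ukp,fdyfk] -> 6 lines: hckzb ytj ukp fdyfk rtb fzu
Hunk 2: at line 1 remove [ukp] add [ktvao,joost] -> 7 lines: hckzb ytj ktvao joost fdyfk rtb fzu
Hunk 3: at line 4 remove [fdyfk] add [cwrdw,pctma] -> 8 lines: hckzb ytj ktvao joost cwrdw pctma rtb fzu
Hunk 4: at line 1 remove [ytj] add [uug,fbig] -> 9 lines: hckzb uug fbig ktvao joost cwrdw pctma rtb fzu
Final line 6: cwrdw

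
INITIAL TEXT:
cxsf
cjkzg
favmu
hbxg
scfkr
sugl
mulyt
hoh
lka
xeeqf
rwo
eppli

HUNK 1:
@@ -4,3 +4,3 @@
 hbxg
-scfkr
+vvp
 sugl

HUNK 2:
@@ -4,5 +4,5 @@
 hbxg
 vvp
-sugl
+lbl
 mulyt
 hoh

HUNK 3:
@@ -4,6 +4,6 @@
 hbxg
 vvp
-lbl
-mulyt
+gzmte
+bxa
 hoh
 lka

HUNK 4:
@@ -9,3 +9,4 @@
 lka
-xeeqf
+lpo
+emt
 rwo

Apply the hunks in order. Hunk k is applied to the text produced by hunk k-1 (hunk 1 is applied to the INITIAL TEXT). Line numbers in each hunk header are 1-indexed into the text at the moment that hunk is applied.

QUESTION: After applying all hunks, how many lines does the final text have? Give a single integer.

Hunk 1: at line 4 remove [scfkr] add [vvp] -> 12 lines: cxsf cjkzg favmu hbxg vvp sugl mulyt hoh lka xeeqf rwo eppli
Hunk 2: at line 4 remove [sugl] add [lbl] -> 12 lines: cxsf cjkzg favmu hbxg vvp lbl mulyt hoh lka xeeqf rwo eppli
Hunk 3: at line 4 remove [lbl,mulyt] add [gzmte,bxa] -> 12 lines: cxsf cjkzg favmu hbxg vvp gzmte bxa hoh lka xeeqf rwo eppli
Hunk 4: at line 9 remove [xeeqf] add [lpo,emt] -> 13 lines: cxsf cjkzg favmu hbxg vvp gzmte bxa hoh lka lpo emt rwo eppli
Final line count: 13

Answer: 13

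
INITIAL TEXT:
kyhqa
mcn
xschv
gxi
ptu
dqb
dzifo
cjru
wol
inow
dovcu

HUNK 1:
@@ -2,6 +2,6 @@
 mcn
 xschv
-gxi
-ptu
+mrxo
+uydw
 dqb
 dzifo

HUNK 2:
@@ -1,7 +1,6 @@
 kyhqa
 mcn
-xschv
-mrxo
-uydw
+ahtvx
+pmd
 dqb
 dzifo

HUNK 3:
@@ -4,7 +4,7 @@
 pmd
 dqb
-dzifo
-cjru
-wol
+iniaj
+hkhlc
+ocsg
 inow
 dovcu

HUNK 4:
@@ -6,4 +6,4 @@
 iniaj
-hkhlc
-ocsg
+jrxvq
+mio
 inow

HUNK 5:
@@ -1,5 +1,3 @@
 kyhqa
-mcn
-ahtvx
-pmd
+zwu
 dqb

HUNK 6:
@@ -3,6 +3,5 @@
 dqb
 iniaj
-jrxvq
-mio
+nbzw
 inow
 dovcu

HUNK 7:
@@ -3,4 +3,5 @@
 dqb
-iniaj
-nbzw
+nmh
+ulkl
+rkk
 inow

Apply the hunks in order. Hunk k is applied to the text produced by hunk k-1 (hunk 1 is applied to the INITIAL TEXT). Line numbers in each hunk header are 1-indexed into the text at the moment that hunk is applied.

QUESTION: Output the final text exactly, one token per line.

Answer: kyhqa
zwu
dqb
nmh
ulkl
rkk
inow
dovcu

Derivation:
Hunk 1: at line 2 remove [gxi,ptu] add [mrxo,uydw] -> 11 lines: kyhqa mcn xschv mrxo uydw dqb dzifo cjru wol inow dovcu
Hunk 2: at line 1 remove [xschv,mrxo,uydw] add [ahtvx,pmd] -> 10 lines: kyhqa mcn ahtvx pmd dqb dzifo cjru wol inow dovcu
Hunk 3: at line 4 remove [dzifo,cjru,wol] add [iniaj,hkhlc,ocsg] -> 10 lines: kyhqa mcn ahtvx pmd dqb iniaj hkhlc ocsg inow dovcu
Hunk 4: at line 6 remove [hkhlc,ocsg] add [jrxvq,mio] -> 10 lines: kyhqa mcn ahtvx pmd dqb iniaj jrxvq mio inow dovcu
Hunk 5: at line 1 remove [mcn,ahtvx,pmd] add [zwu] -> 8 lines: kyhqa zwu dqb iniaj jrxvq mio inow dovcu
Hunk 6: at line 3 remove [jrxvq,mio] add [nbzw] -> 7 lines: kyhqa zwu dqb iniaj nbzw inow dovcu
Hunk 7: at line 3 remove [iniaj,nbzw] add [nmh,ulkl,rkk] -> 8 lines: kyhqa zwu dqb nmh ulkl rkk inow dovcu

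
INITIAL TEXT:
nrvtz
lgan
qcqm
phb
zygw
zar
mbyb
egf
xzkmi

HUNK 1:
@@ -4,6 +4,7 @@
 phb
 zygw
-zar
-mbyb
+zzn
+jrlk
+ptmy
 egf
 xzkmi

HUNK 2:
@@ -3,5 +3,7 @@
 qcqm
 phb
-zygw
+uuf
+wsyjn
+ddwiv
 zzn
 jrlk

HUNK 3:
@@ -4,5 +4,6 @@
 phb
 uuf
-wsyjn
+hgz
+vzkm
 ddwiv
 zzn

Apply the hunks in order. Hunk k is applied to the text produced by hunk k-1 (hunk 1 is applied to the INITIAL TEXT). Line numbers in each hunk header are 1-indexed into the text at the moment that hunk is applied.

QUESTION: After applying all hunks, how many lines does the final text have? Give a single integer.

Hunk 1: at line 4 remove [zar,mbyb] add [zzn,jrlk,ptmy] -> 10 lines: nrvtz lgan qcqm phb zygw zzn jrlk ptmy egf xzkmi
Hunk 2: at line 3 remove [zygw] add [uuf,wsyjn,ddwiv] -> 12 lines: nrvtz lgan qcqm phb uuf wsyjn ddwiv zzn jrlk ptmy egf xzkmi
Hunk 3: at line 4 remove [wsyjn] add [hgz,vzkm] -> 13 lines: nrvtz lgan qcqm phb uuf hgz vzkm ddwiv zzn jrlk ptmy egf xzkmi
Final line count: 13

Answer: 13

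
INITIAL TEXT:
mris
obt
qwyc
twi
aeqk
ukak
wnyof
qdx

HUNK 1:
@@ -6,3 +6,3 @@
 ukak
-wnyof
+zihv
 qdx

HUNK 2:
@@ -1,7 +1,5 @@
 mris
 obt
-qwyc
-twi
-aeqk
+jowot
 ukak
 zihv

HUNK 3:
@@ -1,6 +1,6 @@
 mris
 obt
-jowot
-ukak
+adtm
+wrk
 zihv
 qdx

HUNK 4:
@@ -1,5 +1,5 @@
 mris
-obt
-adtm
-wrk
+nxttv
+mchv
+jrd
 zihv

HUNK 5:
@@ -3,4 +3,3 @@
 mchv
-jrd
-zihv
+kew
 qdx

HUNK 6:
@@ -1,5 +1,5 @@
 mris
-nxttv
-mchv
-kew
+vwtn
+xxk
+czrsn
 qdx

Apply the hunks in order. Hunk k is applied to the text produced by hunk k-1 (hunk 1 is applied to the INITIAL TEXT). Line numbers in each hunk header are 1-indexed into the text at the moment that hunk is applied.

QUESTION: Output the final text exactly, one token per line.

Answer: mris
vwtn
xxk
czrsn
qdx

Derivation:
Hunk 1: at line 6 remove [wnyof] add [zihv] -> 8 lines: mris obt qwyc twi aeqk ukak zihv qdx
Hunk 2: at line 1 remove [qwyc,twi,aeqk] add [jowot] -> 6 lines: mris obt jowot ukak zihv qdx
Hunk 3: at line 1 remove [jowot,ukak] add [adtm,wrk] -> 6 lines: mris obt adtm wrk zihv qdx
Hunk 4: at line 1 remove [obt,adtm,wrk] add [nxttv,mchv,jrd] -> 6 lines: mris nxttv mchv jrd zihv qdx
Hunk 5: at line 3 remove [jrd,zihv] add [kew] -> 5 lines: mris nxttv mchv kew qdx
Hunk 6: at line 1 remove [nxttv,mchv,kew] add [vwtn,xxk,czrsn] -> 5 lines: mris vwtn xxk czrsn qdx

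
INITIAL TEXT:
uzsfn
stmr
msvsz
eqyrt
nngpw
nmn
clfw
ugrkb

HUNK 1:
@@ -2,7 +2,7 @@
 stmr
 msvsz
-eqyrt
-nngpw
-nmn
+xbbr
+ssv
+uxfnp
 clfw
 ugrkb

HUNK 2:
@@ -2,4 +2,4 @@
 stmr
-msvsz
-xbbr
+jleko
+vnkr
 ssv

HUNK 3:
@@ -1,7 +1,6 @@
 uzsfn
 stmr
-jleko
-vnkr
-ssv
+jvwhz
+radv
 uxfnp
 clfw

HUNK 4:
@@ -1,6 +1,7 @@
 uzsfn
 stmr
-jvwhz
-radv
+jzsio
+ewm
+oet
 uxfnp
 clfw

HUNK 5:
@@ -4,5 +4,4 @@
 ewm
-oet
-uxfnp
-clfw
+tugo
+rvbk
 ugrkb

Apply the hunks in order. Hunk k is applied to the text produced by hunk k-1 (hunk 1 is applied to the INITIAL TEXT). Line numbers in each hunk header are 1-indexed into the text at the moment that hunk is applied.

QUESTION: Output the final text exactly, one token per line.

Hunk 1: at line 2 remove [eqyrt,nngpw,nmn] add [xbbr,ssv,uxfnp] -> 8 lines: uzsfn stmr msvsz xbbr ssv uxfnp clfw ugrkb
Hunk 2: at line 2 remove [msvsz,xbbr] add [jleko,vnkr] -> 8 lines: uzsfn stmr jleko vnkr ssv uxfnp clfw ugrkb
Hunk 3: at line 1 remove [jleko,vnkr,ssv] add [jvwhz,radv] -> 7 lines: uzsfn stmr jvwhz radv uxfnp clfw ugrkb
Hunk 4: at line 1 remove [jvwhz,radv] add [jzsio,ewm,oet] -> 8 lines: uzsfn stmr jzsio ewm oet uxfnp clfw ugrkb
Hunk 5: at line 4 remove [oet,uxfnp,clfw] add [tugo,rvbk] -> 7 lines: uzsfn stmr jzsio ewm tugo rvbk ugrkb

Answer: uzsfn
stmr
jzsio
ewm
tugo
rvbk
ugrkb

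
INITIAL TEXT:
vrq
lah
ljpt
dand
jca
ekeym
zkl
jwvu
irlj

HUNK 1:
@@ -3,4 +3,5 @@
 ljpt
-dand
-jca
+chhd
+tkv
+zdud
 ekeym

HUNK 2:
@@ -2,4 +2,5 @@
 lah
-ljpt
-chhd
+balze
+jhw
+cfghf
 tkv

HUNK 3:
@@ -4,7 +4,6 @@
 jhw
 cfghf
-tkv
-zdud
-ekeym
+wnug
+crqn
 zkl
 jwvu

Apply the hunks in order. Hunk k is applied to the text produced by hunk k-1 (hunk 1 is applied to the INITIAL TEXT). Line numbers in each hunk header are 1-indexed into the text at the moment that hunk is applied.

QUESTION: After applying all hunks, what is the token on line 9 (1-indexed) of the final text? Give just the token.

Hunk 1: at line 3 remove [dand,jca] add [chhd,tkv,zdud] -> 10 lines: vrq lah ljpt chhd tkv zdud ekeym zkl jwvu irlj
Hunk 2: at line 2 remove [ljpt,chhd] add [balze,jhw,cfghf] -> 11 lines: vrq lah balze jhw cfghf tkv zdud ekeym zkl jwvu irlj
Hunk 3: at line 4 remove [tkv,zdud,ekeym] add [wnug,crqn] -> 10 lines: vrq lah balze jhw cfghf wnug crqn zkl jwvu irlj
Final line 9: jwvu

Answer: jwvu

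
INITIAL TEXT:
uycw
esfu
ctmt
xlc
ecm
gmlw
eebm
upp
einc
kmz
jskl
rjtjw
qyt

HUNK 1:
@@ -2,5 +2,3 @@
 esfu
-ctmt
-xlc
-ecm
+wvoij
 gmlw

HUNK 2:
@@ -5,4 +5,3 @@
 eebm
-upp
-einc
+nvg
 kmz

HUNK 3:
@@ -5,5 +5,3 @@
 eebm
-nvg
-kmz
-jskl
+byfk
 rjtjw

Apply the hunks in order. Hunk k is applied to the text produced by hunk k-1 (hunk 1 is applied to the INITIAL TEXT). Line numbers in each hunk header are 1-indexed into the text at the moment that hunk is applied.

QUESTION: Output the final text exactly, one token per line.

Answer: uycw
esfu
wvoij
gmlw
eebm
byfk
rjtjw
qyt

Derivation:
Hunk 1: at line 2 remove [ctmt,xlc,ecm] add [wvoij] -> 11 lines: uycw esfu wvoij gmlw eebm upp einc kmz jskl rjtjw qyt
Hunk 2: at line 5 remove [upp,einc] add [nvg] -> 10 lines: uycw esfu wvoij gmlw eebm nvg kmz jskl rjtjw qyt
Hunk 3: at line 5 remove [nvg,kmz,jskl] add [byfk] -> 8 lines: uycw esfu wvoij gmlw eebm byfk rjtjw qyt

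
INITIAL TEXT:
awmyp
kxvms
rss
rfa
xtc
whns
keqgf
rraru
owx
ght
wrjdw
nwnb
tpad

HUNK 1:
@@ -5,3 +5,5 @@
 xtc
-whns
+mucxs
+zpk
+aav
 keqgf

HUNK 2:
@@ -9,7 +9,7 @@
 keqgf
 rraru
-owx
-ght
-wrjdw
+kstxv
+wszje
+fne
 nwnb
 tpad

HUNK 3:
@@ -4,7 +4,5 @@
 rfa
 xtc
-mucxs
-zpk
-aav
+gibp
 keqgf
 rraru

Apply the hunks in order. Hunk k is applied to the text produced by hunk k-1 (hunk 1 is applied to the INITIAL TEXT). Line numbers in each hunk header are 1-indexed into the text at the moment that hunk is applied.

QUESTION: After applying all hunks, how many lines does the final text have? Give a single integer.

Answer: 13

Derivation:
Hunk 1: at line 5 remove [whns] add [mucxs,zpk,aav] -> 15 lines: awmyp kxvms rss rfa xtc mucxs zpk aav keqgf rraru owx ght wrjdw nwnb tpad
Hunk 2: at line 9 remove [owx,ght,wrjdw] add [kstxv,wszje,fne] -> 15 lines: awmyp kxvms rss rfa xtc mucxs zpk aav keqgf rraru kstxv wszje fne nwnb tpad
Hunk 3: at line 4 remove [mucxs,zpk,aav] add [gibp] -> 13 lines: awmyp kxvms rss rfa xtc gibp keqgf rraru kstxv wszje fne nwnb tpad
Final line count: 13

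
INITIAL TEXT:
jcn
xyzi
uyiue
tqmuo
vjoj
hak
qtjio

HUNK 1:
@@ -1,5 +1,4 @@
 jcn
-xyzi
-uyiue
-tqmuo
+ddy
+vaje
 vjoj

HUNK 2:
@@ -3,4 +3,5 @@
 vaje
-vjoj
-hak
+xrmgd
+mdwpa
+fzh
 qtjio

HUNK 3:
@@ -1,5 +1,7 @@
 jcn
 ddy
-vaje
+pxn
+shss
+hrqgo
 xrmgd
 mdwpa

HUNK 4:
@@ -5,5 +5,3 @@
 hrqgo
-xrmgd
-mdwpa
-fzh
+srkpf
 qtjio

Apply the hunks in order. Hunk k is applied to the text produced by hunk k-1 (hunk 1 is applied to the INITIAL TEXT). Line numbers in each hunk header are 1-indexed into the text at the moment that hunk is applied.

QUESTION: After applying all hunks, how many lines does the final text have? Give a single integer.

Hunk 1: at line 1 remove [xyzi,uyiue,tqmuo] add [ddy,vaje] -> 6 lines: jcn ddy vaje vjoj hak qtjio
Hunk 2: at line 3 remove [vjoj,hak] add [xrmgd,mdwpa,fzh] -> 7 lines: jcn ddy vaje xrmgd mdwpa fzh qtjio
Hunk 3: at line 1 remove [vaje] add [pxn,shss,hrqgo] -> 9 lines: jcn ddy pxn shss hrqgo xrmgd mdwpa fzh qtjio
Hunk 4: at line 5 remove [xrmgd,mdwpa,fzh] add [srkpf] -> 7 lines: jcn ddy pxn shss hrqgo srkpf qtjio
Final line count: 7

Answer: 7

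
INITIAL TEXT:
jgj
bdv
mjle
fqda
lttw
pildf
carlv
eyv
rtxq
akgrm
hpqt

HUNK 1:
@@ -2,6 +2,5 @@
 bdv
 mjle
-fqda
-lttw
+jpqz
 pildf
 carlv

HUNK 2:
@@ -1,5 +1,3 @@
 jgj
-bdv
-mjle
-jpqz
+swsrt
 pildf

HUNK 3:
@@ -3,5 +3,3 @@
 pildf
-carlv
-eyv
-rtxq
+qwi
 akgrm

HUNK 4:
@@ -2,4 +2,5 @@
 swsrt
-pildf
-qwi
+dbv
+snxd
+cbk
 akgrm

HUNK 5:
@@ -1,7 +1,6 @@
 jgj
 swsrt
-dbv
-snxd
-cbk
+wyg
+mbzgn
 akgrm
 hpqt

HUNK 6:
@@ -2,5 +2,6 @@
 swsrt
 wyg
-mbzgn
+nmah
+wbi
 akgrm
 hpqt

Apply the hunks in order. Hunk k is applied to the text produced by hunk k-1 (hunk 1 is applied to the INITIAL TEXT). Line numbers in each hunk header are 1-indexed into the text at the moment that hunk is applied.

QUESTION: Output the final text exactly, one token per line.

Hunk 1: at line 2 remove [fqda,lttw] add [jpqz] -> 10 lines: jgj bdv mjle jpqz pildf carlv eyv rtxq akgrm hpqt
Hunk 2: at line 1 remove [bdv,mjle,jpqz] add [swsrt] -> 8 lines: jgj swsrt pildf carlv eyv rtxq akgrm hpqt
Hunk 3: at line 3 remove [carlv,eyv,rtxq] add [qwi] -> 6 lines: jgj swsrt pildf qwi akgrm hpqt
Hunk 4: at line 2 remove [pildf,qwi] add [dbv,snxd,cbk] -> 7 lines: jgj swsrt dbv snxd cbk akgrm hpqt
Hunk 5: at line 1 remove [dbv,snxd,cbk] add [wyg,mbzgn] -> 6 lines: jgj swsrt wyg mbzgn akgrm hpqt
Hunk 6: at line 2 remove [mbzgn] add [nmah,wbi] -> 7 lines: jgj swsrt wyg nmah wbi akgrm hpqt

Answer: jgj
swsrt
wyg
nmah
wbi
akgrm
hpqt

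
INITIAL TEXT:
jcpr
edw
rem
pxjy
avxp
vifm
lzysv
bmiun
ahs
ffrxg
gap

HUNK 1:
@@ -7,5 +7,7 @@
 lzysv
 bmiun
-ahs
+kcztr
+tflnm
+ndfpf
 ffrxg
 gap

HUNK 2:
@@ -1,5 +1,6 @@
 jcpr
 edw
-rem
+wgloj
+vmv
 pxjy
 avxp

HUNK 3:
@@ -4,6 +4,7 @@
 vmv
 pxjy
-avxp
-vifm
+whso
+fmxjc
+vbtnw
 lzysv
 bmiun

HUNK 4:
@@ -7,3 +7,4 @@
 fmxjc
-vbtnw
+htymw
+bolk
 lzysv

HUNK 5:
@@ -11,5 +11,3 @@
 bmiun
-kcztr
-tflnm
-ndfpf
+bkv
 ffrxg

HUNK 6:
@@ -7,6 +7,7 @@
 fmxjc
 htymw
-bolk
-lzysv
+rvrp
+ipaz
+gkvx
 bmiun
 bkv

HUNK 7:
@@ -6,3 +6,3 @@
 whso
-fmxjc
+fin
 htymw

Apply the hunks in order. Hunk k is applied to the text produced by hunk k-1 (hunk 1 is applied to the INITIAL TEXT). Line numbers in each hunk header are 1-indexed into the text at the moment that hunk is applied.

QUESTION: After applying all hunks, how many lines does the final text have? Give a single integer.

Hunk 1: at line 7 remove [ahs] add [kcztr,tflnm,ndfpf] -> 13 lines: jcpr edw rem pxjy avxp vifm lzysv bmiun kcztr tflnm ndfpf ffrxg gap
Hunk 2: at line 1 remove [rem] add [wgloj,vmv] -> 14 lines: jcpr edw wgloj vmv pxjy avxp vifm lzysv bmiun kcztr tflnm ndfpf ffrxg gap
Hunk 3: at line 4 remove [avxp,vifm] add [whso,fmxjc,vbtnw] -> 15 lines: jcpr edw wgloj vmv pxjy whso fmxjc vbtnw lzysv bmiun kcztr tflnm ndfpf ffrxg gap
Hunk 4: at line 7 remove [vbtnw] add [htymw,bolk] -> 16 lines: jcpr edw wgloj vmv pxjy whso fmxjc htymw bolk lzysv bmiun kcztr tflnm ndfpf ffrxg gap
Hunk 5: at line 11 remove [kcztr,tflnm,ndfpf] add [bkv] -> 14 lines: jcpr edw wgloj vmv pxjy whso fmxjc htymw bolk lzysv bmiun bkv ffrxg gap
Hunk 6: at line 7 remove [bolk,lzysv] add [rvrp,ipaz,gkvx] -> 15 lines: jcpr edw wgloj vmv pxjy whso fmxjc htymw rvrp ipaz gkvx bmiun bkv ffrxg gap
Hunk 7: at line 6 remove [fmxjc] add [fin] -> 15 lines: jcpr edw wgloj vmv pxjy whso fin htymw rvrp ipaz gkvx bmiun bkv ffrxg gap
Final line count: 15

Answer: 15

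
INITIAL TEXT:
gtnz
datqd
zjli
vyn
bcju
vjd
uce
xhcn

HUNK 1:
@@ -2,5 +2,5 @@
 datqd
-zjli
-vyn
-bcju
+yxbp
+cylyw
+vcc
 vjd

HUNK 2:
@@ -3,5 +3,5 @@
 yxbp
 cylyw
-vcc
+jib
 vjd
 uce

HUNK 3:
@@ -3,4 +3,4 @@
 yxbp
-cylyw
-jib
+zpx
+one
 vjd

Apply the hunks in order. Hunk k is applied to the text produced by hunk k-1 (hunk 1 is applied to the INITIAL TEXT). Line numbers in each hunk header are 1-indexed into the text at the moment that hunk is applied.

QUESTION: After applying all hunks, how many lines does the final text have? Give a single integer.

Hunk 1: at line 2 remove [zjli,vyn,bcju] add [yxbp,cylyw,vcc] -> 8 lines: gtnz datqd yxbp cylyw vcc vjd uce xhcn
Hunk 2: at line 3 remove [vcc] add [jib] -> 8 lines: gtnz datqd yxbp cylyw jib vjd uce xhcn
Hunk 3: at line 3 remove [cylyw,jib] add [zpx,one] -> 8 lines: gtnz datqd yxbp zpx one vjd uce xhcn
Final line count: 8

Answer: 8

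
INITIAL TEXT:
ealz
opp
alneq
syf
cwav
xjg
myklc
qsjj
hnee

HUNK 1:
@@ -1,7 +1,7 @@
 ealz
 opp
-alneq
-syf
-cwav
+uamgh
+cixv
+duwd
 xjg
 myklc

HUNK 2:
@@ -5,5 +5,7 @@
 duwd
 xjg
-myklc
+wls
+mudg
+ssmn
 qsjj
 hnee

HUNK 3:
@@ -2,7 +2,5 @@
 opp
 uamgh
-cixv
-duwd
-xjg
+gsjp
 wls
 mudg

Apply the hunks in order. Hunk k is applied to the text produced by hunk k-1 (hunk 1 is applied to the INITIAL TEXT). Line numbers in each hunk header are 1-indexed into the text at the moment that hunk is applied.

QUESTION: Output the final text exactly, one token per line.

Hunk 1: at line 1 remove [alneq,syf,cwav] add [uamgh,cixv,duwd] -> 9 lines: ealz opp uamgh cixv duwd xjg myklc qsjj hnee
Hunk 2: at line 5 remove [myklc] add [wls,mudg,ssmn] -> 11 lines: ealz opp uamgh cixv duwd xjg wls mudg ssmn qsjj hnee
Hunk 3: at line 2 remove [cixv,duwd,xjg] add [gsjp] -> 9 lines: ealz opp uamgh gsjp wls mudg ssmn qsjj hnee

Answer: ealz
opp
uamgh
gsjp
wls
mudg
ssmn
qsjj
hnee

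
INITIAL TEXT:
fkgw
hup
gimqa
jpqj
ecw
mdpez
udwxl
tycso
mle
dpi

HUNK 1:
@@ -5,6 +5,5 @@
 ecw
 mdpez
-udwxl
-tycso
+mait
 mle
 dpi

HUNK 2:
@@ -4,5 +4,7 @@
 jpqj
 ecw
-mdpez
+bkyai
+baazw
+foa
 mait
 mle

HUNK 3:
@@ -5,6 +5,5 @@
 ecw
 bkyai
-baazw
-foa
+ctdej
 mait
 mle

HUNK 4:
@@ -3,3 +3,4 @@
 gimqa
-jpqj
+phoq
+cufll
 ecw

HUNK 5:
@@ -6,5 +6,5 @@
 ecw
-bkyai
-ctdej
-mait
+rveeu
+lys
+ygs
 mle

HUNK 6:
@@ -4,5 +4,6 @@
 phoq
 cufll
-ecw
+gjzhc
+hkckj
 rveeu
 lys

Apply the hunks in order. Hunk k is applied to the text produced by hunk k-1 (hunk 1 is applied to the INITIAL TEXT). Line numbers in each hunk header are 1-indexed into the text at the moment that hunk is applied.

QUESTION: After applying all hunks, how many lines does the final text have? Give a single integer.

Answer: 12

Derivation:
Hunk 1: at line 5 remove [udwxl,tycso] add [mait] -> 9 lines: fkgw hup gimqa jpqj ecw mdpez mait mle dpi
Hunk 2: at line 4 remove [mdpez] add [bkyai,baazw,foa] -> 11 lines: fkgw hup gimqa jpqj ecw bkyai baazw foa mait mle dpi
Hunk 3: at line 5 remove [baazw,foa] add [ctdej] -> 10 lines: fkgw hup gimqa jpqj ecw bkyai ctdej mait mle dpi
Hunk 4: at line 3 remove [jpqj] add [phoq,cufll] -> 11 lines: fkgw hup gimqa phoq cufll ecw bkyai ctdej mait mle dpi
Hunk 5: at line 6 remove [bkyai,ctdej,mait] add [rveeu,lys,ygs] -> 11 lines: fkgw hup gimqa phoq cufll ecw rveeu lys ygs mle dpi
Hunk 6: at line 4 remove [ecw] add [gjzhc,hkckj] -> 12 lines: fkgw hup gimqa phoq cufll gjzhc hkckj rveeu lys ygs mle dpi
Final line count: 12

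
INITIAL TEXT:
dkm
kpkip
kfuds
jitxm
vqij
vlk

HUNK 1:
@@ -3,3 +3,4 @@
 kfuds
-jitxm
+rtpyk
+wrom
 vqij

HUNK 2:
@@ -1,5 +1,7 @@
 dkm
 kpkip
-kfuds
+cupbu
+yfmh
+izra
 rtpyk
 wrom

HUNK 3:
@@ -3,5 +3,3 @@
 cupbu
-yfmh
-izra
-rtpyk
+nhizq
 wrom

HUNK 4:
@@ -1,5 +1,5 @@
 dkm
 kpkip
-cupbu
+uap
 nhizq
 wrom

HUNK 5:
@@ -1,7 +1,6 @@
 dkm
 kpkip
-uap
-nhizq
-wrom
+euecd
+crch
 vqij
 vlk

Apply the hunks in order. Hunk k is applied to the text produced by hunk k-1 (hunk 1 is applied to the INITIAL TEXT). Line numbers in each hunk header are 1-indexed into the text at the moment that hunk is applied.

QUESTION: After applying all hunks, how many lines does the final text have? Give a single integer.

Hunk 1: at line 3 remove [jitxm] add [rtpyk,wrom] -> 7 lines: dkm kpkip kfuds rtpyk wrom vqij vlk
Hunk 2: at line 1 remove [kfuds] add [cupbu,yfmh,izra] -> 9 lines: dkm kpkip cupbu yfmh izra rtpyk wrom vqij vlk
Hunk 3: at line 3 remove [yfmh,izra,rtpyk] add [nhizq] -> 7 lines: dkm kpkip cupbu nhizq wrom vqij vlk
Hunk 4: at line 1 remove [cupbu] add [uap] -> 7 lines: dkm kpkip uap nhizq wrom vqij vlk
Hunk 5: at line 1 remove [uap,nhizq,wrom] add [euecd,crch] -> 6 lines: dkm kpkip euecd crch vqij vlk
Final line count: 6

Answer: 6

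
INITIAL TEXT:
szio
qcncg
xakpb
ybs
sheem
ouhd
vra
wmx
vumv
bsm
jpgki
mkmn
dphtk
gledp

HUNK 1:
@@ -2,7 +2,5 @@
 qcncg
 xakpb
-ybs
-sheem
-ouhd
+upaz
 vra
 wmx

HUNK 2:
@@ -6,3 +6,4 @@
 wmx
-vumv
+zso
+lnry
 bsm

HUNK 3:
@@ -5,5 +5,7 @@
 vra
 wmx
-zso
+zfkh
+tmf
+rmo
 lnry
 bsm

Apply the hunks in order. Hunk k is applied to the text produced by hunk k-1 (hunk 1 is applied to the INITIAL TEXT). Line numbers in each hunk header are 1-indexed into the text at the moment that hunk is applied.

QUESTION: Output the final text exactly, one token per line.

Answer: szio
qcncg
xakpb
upaz
vra
wmx
zfkh
tmf
rmo
lnry
bsm
jpgki
mkmn
dphtk
gledp

Derivation:
Hunk 1: at line 2 remove [ybs,sheem,ouhd] add [upaz] -> 12 lines: szio qcncg xakpb upaz vra wmx vumv bsm jpgki mkmn dphtk gledp
Hunk 2: at line 6 remove [vumv] add [zso,lnry] -> 13 lines: szio qcncg xakpb upaz vra wmx zso lnry bsm jpgki mkmn dphtk gledp
Hunk 3: at line 5 remove [zso] add [zfkh,tmf,rmo] -> 15 lines: szio qcncg xakpb upaz vra wmx zfkh tmf rmo lnry bsm jpgki mkmn dphtk gledp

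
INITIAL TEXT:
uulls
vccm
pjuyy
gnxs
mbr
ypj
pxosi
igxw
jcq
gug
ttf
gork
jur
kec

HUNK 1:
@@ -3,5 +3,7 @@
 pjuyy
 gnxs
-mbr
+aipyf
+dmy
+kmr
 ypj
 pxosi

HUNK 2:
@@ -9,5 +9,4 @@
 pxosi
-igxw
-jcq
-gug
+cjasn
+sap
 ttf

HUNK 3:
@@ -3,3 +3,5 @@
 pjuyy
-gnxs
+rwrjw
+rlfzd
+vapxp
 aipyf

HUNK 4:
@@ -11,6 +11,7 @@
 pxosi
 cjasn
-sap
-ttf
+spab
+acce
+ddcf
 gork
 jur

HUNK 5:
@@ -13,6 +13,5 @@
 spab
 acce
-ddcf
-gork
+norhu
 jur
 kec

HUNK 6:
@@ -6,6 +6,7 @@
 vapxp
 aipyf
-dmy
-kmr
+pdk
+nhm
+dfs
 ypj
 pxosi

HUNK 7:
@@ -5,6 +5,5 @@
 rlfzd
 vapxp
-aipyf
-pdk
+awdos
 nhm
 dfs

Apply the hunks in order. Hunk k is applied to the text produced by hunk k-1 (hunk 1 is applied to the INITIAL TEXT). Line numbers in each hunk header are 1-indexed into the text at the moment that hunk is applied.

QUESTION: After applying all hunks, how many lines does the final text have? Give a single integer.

Hunk 1: at line 3 remove [mbr] add [aipyf,dmy,kmr] -> 16 lines: uulls vccm pjuyy gnxs aipyf dmy kmr ypj pxosi igxw jcq gug ttf gork jur kec
Hunk 2: at line 9 remove [igxw,jcq,gug] add [cjasn,sap] -> 15 lines: uulls vccm pjuyy gnxs aipyf dmy kmr ypj pxosi cjasn sap ttf gork jur kec
Hunk 3: at line 3 remove [gnxs] add [rwrjw,rlfzd,vapxp] -> 17 lines: uulls vccm pjuyy rwrjw rlfzd vapxp aipyf dmy kmr ypj pxosi cjasn sap ttf gork jur kec
Hunk 4: at line 11 remove [sap,ttf] add [spab,acce,ddcf] -> 18 lines: uulls vccm pjuyy rwrjw rlfzd vapxp aipyf dmy kmr ypj pxosi cjasn spab acce ddcf gork jur kec
Hunk 5: at line 13 remove [ddcf,gork] add [norhu] -> 17 lines: uulls vccm pjuyy rwrjw rlfzd vapxp aipyf dmy kmr ypj pxosi cjasn spab acce norhu jur kec
Hunk 6: at line 6 remove [dmy,kmr] add [pdk,nhm,dfs] -> 18 lines: uulls vccm pjuyy rwrjw rlfzd vapxp aipyf pdk nhm dfs ypj pxosi cjasn spab acce norhu jur kec
Hunk 7: at line 5 remove [aipyf,pdk] add [awdos] -> 17 lines: uulls vccm pjuyy rwrjw rlfzd vapxp awdos nhm dfs ypj pxosi cjasn spab acce norhu jur kec
Final line count: 17

Answer: 17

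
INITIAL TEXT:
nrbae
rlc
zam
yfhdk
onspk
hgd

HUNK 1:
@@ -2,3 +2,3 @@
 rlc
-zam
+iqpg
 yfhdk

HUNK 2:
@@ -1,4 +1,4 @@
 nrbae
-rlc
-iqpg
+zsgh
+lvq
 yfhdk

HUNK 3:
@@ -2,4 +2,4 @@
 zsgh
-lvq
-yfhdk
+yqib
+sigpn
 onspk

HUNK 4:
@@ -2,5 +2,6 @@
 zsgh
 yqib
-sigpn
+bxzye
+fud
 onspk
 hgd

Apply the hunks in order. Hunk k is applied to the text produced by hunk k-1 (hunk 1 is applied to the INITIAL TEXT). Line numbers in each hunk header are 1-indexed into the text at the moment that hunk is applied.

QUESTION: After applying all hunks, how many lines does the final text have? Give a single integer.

Answer: 7

Derivation:
Hunk 1: at line 2 remove [zam] add [iqpg] -> 6 lines: nrbae rlc iqpg yfhdk onspk hgd
Hunk 2: at line 1 remove [rlc,iqpg] add [zsgh,lvq] -> 6 lines: nrbae zsgh lvq yfhdk onspk hgd
Hunk 3: at line 2 remove [lvq,yfhdk] add [yqib,sigpn] -> 6 lines: nrbae zsgh yqib sigpn onspk hgd
Hunk 4: at line 2 remove [sigpn] add [bxzye,fud] -> 7 lines: nrbae zsgh yqib bxzye fud onspk hgd
Final line count: 7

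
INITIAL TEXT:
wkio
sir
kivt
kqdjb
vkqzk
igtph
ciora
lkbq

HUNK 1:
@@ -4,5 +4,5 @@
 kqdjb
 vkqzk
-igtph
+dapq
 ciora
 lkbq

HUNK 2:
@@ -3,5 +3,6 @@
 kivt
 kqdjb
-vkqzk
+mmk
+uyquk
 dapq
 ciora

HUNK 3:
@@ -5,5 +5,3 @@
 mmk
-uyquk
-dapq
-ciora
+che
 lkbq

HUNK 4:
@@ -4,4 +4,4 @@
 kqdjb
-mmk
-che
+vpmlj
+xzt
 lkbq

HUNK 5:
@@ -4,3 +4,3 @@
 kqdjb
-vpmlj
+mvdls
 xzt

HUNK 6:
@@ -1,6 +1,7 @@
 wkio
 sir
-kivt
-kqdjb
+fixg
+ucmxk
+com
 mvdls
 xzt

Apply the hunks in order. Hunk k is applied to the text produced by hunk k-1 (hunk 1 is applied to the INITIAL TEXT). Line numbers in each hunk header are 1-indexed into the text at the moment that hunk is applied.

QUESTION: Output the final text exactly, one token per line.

Hunk 1: at line 4 remove [igtph] add [dapq] -> 8 lines: wkio sir kivt kqdjb vkqzk dapq ciora lkbq
Hunk 2: at line 3 remove [vkqzk] add [mmk,uyquk] -> 9 lines: wkio sir kivt kqdjb mmk uyquk dapq ciora lkbq
Hunk 3: at line 5 remove [uyquk,dapq,ciora] add [che] -> 7 lines: wkio sir kivt kqdjb mmk che lkbq
Hunk 4: at line 4 remove [mmk,che] add [vpmlj,xzt] -> 7 lines: wkio sir kivt kqdjb vpmlj xzt lkbq
Hunk 5: at line 4 remove [vpmlj] add [mvdls] -> 7 lines: wkio sir kivt kqdjb mvdls xzt lkbq
Hunk 6: at line 1 remove [kivt,kqdjb] add [fixg,ucmxk,com] -> 8 lines: wkio sir fixg ucmxk com mvdls xzt lkbq

Answer: wkio
sir
fixg
ucmxk
com
mvdls
xzt
lkbq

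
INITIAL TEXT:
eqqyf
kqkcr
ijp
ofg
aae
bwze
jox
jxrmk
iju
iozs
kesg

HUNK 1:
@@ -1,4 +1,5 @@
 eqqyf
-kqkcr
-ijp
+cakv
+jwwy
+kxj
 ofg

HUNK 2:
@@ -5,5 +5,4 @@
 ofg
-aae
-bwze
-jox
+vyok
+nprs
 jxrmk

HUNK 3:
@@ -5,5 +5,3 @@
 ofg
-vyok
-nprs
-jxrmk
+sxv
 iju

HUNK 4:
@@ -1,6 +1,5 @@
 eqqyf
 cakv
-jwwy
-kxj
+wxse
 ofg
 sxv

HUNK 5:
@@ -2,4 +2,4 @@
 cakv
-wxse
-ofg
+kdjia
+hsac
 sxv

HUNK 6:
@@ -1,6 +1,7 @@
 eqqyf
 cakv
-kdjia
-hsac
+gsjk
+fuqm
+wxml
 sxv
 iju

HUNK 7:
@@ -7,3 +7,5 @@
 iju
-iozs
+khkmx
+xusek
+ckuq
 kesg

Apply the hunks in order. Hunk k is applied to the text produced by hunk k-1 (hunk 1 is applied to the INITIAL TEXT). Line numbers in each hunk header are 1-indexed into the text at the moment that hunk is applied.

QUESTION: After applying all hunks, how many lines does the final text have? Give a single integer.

Answer: 11

Derivation:
Hunk 1: at line 1 remove [kqkcr,ijp] add [cakv,jwwy,kxj] -> 12 lines: eqqyf cakv jwwy kxj ofg aae bwze jox jxrmk iju iozs kesg
Hunk 2: at line 5 remove [aae,bwze,jox] add [vyok,nprs] -> 11 lines: eqqyf cakv jwwy kxj ofg vyok nprs jxrmk iju iozs kesg
Hunk 3: at line 5 remove [vyok,nprs,jxrmk] add [sxv] -> 9 lines: eqqyf cakv jwwy kxj ofg sxv iju iozs kesg
Hunk 4: at line 1 remove [jwwy,kxj] add [wxse] -> 8 lines: eqqyf cakv wxse ofg sxv iju iozs kesg
Hunk 5: at line 2 remove [wxse,ofg] add [kdjia,hsac] -> 8 lines: eqqyf cakv kdjia hsac sxv iju iozs kesg
Hunk 6: at line 1 remove [kdjia,hsac] add [gsjk,fuqm,wxml] -> 9 lines: eqqyf cakv gsjk fuqm wxml sxv iju iozs kesg
Hunk 7: at line 7 remove [iozs] add [khkmx,xusek,ckuq] -> 11 lines: eqqyf cakv gsjk fuqm wxml sxv iju khkmx xusek ckuq kesg
Final line count: 11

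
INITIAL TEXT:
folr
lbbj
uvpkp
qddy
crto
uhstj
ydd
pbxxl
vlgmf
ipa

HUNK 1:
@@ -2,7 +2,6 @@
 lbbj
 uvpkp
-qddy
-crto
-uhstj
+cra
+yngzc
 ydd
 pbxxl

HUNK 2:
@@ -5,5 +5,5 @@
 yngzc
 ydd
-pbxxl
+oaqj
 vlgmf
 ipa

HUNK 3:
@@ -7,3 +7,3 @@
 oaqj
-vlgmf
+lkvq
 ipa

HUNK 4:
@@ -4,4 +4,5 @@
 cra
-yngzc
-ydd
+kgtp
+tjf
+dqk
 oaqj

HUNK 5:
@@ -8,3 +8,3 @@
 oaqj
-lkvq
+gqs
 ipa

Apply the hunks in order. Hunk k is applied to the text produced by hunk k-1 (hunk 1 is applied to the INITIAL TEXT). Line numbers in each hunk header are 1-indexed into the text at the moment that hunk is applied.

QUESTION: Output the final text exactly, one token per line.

Hunk 1: at line 2 remove [qddy,crto,uhstj] add [cra,yngzc] -> 9 lines: folr lbbj uvpkp cra yngzc ydd pbxxl vlgmf ipa
Hunk 2: at line 5 remove [pbxxl] add [oaqj] -> 9 lines: folr lbbj uvpkp cra yngzc ydd oaqj vlgmf ipa
Hunk 3: at line 7 remove [vlgmf] add [lkvq] -> 9 lines: folr lbbj uvpkp cra yngzc ydd oaqj lkvq ipa
Hunk 4: at line 4 remove [yngzc,ydd] add [kgtp,tjf,dqk] -> 10 lines: folr lbbj uvpkp cra kgtp tjf dqk oaqj lkvq ipa
Hunk 5: at line 8 remove [lkvq] add [gqs] -> 10 lines: folr lbbj uvpkp cra kgtp tjf dqk oaqj gqs ipa

Answer: folr
lbbj
uvpkp
cra
kgtp
tjf
dqk
oaqj
gqs
ipa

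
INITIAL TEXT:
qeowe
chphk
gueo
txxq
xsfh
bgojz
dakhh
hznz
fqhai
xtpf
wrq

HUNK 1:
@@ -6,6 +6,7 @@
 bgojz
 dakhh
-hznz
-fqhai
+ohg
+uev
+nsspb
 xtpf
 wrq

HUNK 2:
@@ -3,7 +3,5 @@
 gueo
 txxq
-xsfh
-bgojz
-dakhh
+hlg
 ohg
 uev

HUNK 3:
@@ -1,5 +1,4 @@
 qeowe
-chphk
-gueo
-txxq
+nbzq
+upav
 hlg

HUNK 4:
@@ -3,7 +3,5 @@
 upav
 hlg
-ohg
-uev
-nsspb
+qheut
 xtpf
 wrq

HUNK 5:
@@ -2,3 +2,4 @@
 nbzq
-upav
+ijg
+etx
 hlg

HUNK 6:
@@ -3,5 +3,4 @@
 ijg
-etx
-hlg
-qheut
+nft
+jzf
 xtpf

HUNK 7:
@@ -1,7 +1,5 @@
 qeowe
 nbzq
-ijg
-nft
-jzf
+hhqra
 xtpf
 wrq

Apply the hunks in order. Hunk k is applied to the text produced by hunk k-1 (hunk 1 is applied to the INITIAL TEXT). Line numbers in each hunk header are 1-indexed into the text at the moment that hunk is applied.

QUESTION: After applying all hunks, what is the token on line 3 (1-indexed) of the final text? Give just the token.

Hunk 1: at line 6 remove [hznz,fqhai] add [ohg,uev,nsspb] -> 12 lines: qeowe chphk gueo txxq xsfh bgojz dakhh ohg uev nsspb xtpf wrq
Hunk 2: at line 3 remove [xsfh,bgojz,dakhh] add [hlg] -> 10 lines: qeowe chphk gueo txxq hlg ohg uev nsspb xtpf wrq
Hunk 3: at line 1 remove [chphk,gueo,txxq] add [nbzq,upav] -> 9 lines: qeowe nbzq upav hlg ohg uev nsspb xtpf wrq
Hunk 4: at line 3 remove [ohg,uev,nsspb] add [qheut] -> 7 lines: qeowe nbzq upav hlg qheut xtpf wrq
Hunk 5: at line 2 remove [upav] add [ijg,etx] -> 8 lines: qeowe nbzq ijg etx hlg qheut xtpf wrq
Hunk 6: at line 3 remove [etx,hlg,qheut] add [nft,jzf] -> 7 lines: qeowe nbzq ijg nft jzf xtpf wrq
Hunk 7: at line 1 remove [ijg,nft,jzf] add [hhqra] -> 5 lines: qeowe nbzq hhqra xtpf wrq
Final line 3: hhqra

Answer: hhqra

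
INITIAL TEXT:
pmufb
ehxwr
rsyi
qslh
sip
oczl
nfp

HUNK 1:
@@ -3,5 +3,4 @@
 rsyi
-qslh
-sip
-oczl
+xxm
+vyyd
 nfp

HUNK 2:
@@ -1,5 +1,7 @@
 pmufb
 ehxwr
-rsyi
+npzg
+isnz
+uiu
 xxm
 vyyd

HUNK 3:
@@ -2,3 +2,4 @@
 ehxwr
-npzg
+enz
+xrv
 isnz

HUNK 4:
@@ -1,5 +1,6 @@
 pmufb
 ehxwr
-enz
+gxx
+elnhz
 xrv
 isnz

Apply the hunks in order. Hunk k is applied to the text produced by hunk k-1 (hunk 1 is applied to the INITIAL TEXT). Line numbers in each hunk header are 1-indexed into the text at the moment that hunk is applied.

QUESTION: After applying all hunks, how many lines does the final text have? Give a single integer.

Hunk 1: at line 3 remove [qslh,sip,oczl] add [xxm,vyyd] -> 6 lines: pmufb ehxwr rsyi xxm vyyd nfp
Hunk 2: at line 1 remove [rsyi] add [npzg,isnz,uiu] -> 8 lines: pmufb ehxwr npzg isnz uiu xxm vyyd nfp
Hunk 3: at line 2 remove [npzg] add [enz,xrv] -> 9 lines: pmufb ehxwr enz xrv isnz uiu xxm vyyd nfp
Hunk 4: at line 1 remove [enz] add [gxx,elnhz] -> 10 lines: pmufb ehxwr gxx elnhz xrv isnz uiu xxm vyyd nfp
Final line count: 10

Answer: 10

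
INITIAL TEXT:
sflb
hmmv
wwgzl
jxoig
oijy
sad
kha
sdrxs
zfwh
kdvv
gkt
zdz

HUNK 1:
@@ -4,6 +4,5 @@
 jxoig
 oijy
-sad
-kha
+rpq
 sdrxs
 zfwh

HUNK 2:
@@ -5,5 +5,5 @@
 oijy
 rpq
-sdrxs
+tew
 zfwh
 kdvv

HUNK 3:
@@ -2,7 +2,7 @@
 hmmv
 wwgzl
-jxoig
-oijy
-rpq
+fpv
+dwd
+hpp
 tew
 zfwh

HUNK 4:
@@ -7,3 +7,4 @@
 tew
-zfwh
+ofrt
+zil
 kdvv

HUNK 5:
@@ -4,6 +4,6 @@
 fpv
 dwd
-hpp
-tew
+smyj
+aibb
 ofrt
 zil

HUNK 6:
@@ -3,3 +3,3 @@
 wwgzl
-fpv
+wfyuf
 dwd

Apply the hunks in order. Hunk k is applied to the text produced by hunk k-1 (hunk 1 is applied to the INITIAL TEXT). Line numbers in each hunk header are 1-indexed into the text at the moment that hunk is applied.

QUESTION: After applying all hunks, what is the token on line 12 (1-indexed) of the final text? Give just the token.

Answer: zdz

Derivation:
Hunk 1: at line 4 remove [sad,kha] add [rpq] -> 11 lines: sflb hmmv wwgzl jxoig oijy rpq sdrxs zfwh kdvv gkt zdz
Hunk 2: at line 5 remove [sdrxs] add [tew] -> 11 lines: sflb hmmv wwgzl jxoig oijy rpq tew zfwh kdvv gkt zdz
Hunk 3: at line 2 remove [jxoig,oijy,rpq] add [fpv,dwd,hpp] -> 11 lines: sflb hmmv wwgzl fpv dwd hpp tew zfwh kdvv gkt zdz
Hunk 4: at line 7 remove [zfwh] add [ofrt,zil] -> 12 lines: sflb hmmv wwgzl fpv dwd hpp tew ofrt zil kdvv gkt zdz
Hunk 5: at line 4 remove [hpp,tew] add [smyj,aibb] -> 12 lines: sflb hmmv wwgzl fpv dwd smyj aibb ofrt zil kdvv gkt zdz
Hunk 6: at line 3 remove [fpv] add [wfyuf] -> 12 lines: sflb hmmv wwgzl wfyuf dwd smyj aibb ofrt zil kdvv gkt zdz
Final line 12: zdz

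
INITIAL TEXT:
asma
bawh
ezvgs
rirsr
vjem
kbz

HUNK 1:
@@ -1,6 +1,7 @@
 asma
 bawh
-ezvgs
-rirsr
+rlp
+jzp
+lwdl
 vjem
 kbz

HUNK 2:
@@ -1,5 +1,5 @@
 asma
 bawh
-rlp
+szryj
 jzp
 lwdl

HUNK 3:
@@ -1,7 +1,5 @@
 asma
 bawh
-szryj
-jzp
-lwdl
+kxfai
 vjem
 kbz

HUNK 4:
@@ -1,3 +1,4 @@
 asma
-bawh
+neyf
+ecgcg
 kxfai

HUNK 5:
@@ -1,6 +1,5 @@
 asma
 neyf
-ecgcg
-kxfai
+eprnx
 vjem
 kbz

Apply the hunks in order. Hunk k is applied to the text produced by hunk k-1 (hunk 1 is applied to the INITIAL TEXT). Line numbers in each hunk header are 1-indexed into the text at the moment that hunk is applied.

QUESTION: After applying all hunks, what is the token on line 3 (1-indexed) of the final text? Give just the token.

Answer: eprnx

Derivation:
Hunk 1: at line 1 remove [ezvgs,rirsr] add [rlp,jzp,lwdl] -> 7 lines: asma bawh rlp jzp lwdl vjem kbz
Hunk 2: at line 1 remove [rlp] add [szryj] -> 7 lines: asma bawh szryj jzp lwdl vjem kbz
Hunk 3: at line 1 remove [szryj,jzp,lwdl] add [kxfai] -> 5 lines: asma bawh kxfai vjem kbz
Hunk 4: at line 1 remove [bawh] add [neyf,ecgcg] -> 6 lines: asma neyf ecgcg kxfai vjem kbz
Hunk 5: at line 1 remove [ecgcg,kxfai] add [eprnx] -> 5 lines: asma neyf eprnx vjem kbz
Final line 3: eprnx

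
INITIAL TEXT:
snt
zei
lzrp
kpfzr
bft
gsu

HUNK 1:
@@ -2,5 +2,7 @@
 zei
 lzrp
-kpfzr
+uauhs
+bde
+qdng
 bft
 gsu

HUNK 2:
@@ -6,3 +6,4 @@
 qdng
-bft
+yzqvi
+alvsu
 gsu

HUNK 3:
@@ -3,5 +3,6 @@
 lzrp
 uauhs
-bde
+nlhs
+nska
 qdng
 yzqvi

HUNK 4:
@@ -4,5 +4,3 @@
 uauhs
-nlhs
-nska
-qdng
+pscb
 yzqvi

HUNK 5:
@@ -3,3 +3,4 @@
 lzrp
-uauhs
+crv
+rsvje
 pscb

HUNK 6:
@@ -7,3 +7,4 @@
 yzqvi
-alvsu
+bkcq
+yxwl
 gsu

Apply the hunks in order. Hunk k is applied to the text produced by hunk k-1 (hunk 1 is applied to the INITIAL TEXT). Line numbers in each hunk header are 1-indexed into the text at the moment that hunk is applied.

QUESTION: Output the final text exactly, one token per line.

Hunk 1: at line 2 remove [kpfzr] add [uauhs,bde,qdng] -> 8 lines: snt zei lzrp uauhs bde qdng bft gsu
Hunk 2: at line 6 remove [bft] add [yzqvi,alvsu] -> 9 lines: snt zei lzrp uauhs bde qdng yzqvi alvsu gsu
Hunk 3: at line 3 remove [bde] add [nlhs,nska] -> 10 lines: snt zei lzrp uauhs nlhs nska qdng yzqvi alvsu gsu
Hunk 4: at line 4 remove [nlhs,nska,qdng] add [pscb] -> 8 lines: snt zei lzrp uauhs pscb yzqvi alvsu gsu
Hunk 5: at line 3 remove [uauhs] add [crv,rsvje] -> 9 lines: snt zei lzrp crv rsvje pscb yzqvi alvsu gsu
Hunk 6: at line 7 remove [alvsu] add [bkcq,yxwl] -> 10 lines: snt zei lzrp crv rsvje pscb yzqvi bkcq yxwl gsu

Answer: snt
zei
lzrp
crv
rsvje
pscb
yzqvi
bkcq
yxwl
gsu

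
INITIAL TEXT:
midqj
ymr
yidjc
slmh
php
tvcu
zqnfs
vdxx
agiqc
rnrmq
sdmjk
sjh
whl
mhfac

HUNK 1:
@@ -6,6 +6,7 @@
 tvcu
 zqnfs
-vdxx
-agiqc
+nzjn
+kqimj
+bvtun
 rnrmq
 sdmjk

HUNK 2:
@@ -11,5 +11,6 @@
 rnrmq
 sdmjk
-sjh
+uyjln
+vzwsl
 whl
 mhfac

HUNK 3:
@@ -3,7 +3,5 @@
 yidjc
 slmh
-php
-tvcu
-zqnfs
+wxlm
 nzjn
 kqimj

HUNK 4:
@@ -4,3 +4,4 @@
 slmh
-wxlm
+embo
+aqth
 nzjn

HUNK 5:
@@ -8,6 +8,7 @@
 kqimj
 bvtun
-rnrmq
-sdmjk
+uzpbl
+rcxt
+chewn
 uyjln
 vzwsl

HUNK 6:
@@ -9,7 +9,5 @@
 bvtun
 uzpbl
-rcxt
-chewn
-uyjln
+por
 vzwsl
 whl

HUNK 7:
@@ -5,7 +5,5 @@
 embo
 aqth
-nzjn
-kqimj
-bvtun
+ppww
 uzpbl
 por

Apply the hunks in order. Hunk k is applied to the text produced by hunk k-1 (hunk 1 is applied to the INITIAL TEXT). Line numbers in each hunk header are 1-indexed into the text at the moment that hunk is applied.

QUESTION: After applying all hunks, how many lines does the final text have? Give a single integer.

Answer: 12

Derivation:
Hunk 1: at line 6 remove [vdxx,agiqc] add [nzjn,kqimj,bvtun] -> 15 lines: midqj ymr yidjc slmh php tvcu zqnfs nzjn kqimj bvtun rnrmq sdmjk sjh whl mhfac
Hunk 2: at line 11 remove [sjh] add [uyjln,vzwsl] -> 16 lines: midqj ymr yidjc slmh php tvcu zqnfs nzjn kqimj bvtun rnrmq sdmjk uyjln vzwsl whl mhfac
Hunk 3: at line 3 remove [php,tvcu,zqnfs] add [wxlm] -> 14 lines: midqj ymr yidjc slmh wxlm nzjn kqimj bvtun rnrmq sdmjk uyjln vzwsl whl mhfac
Hunk 4: at line 4 remove [wxlm] add [embo,aqth] -> 15 lines: midqj ymr yidjc slmh embo aqth nzjn kqimj bvtun rnrmq sdmjk uyjln vzwsl whl mhfac
Hunk 5: at line 8 remove [rnrmq,sdmjk] add [uzpbl,rcxt,chewn] -> 16 lines: midqj ymr yidjc slmh embo aqth nzjn kqimj bvtun uzpbl rcxt chewn uyjln vzwsl whl mhfac
Hunk 6: at line 9 remove [rcxt,chewn,uyjln] add [por] -> 14 lines: midqj ymr yidjc slmh embo aqth nzjn kqimj bvtun uzpbl por vzwsl whl mhfac
Hunk 7: at line 5 remove [nzjn,kqimj,bvtun] add [ppww] -> 12 lines: midqj ymr yidjc slmh embo aqth ppww uzpbl por vzwsl whl mhfac
Final line count: 12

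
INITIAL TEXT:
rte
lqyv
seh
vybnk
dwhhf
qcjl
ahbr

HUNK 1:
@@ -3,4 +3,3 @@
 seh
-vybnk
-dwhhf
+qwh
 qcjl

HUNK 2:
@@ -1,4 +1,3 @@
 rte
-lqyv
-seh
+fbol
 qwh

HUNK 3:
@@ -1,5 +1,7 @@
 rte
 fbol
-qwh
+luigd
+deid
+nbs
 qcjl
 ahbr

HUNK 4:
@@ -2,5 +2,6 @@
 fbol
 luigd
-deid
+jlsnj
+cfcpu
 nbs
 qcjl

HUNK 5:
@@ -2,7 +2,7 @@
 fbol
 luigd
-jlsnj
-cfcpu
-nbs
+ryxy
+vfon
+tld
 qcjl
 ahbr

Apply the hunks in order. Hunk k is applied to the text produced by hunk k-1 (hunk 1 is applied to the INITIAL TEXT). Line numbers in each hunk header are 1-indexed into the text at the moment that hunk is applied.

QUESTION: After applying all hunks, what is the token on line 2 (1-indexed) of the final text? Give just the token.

Hunk 1: at line 3 remove [vybnk,dwhhf] add [qwh] -> 6 lines: rte lqyv seh qwh qcjl ahbr
Hunk 2: at line 1 remove [lqyv,seh] add [fbol] -> 5 lines: rte fbol qwh qcjl ahbr
Hunk 3: at line 1 remove [qwh] add [luigd,deid,nbs] -> 7 lines: rte fbol luigd deid nbs qcjl ahbr
Hunk 4: at line 2 remove [deid] add [jlsnj,cfcpu] -> 8 lines: rte fbol luigd jlsnj cfcpu nbs qcjl ahbr
Hunk 5: at line 2 remove [jlsnj,cfcpu,nbs] add [ryxy,vfon,tld] -> 8 lines: rte fbol luigd ryxy vfon tld qcjl ahbr
Final line 2: fbol

Answer: fbol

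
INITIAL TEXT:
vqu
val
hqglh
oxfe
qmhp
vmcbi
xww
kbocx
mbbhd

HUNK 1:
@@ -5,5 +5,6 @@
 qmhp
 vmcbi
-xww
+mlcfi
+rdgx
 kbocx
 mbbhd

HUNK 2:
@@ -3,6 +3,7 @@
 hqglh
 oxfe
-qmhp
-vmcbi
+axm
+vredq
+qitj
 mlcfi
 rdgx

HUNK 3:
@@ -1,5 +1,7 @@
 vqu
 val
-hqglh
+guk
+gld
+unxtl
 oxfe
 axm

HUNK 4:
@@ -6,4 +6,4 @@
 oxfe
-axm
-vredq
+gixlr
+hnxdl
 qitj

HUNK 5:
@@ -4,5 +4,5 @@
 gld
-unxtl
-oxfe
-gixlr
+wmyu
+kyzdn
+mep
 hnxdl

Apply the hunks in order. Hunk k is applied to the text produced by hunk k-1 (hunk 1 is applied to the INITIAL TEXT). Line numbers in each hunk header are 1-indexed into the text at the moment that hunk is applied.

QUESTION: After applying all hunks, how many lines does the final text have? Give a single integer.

Answer: 13

Derivation:
Hunk 1: at line 5 remove [xww] add [mlcfi,rdgx] -> 10 lines: vqu val hqglh oxfe qmhp vmcbi mlcfi rdgx kbocx mbbhd
Hunk 2: at line 3 remove [qmhp,vmcbi] add [axm,vredq,qitj] -> 11 lines: vqu val hqglh oxfe axm vredq qitj mlcfi rdgx kbocx mbbhd
Hunk 3: at line 1 remove [hqglh] add [guk,gld,unxtl] -> 13 lines: vqu val guk gld unxtl oxfe axm vredq qitj mlcfi rdgx kbocx mbbhd
Hunk 4: at line 6 remove [axm,vredq] add [gixlr,hnxdl] -> 13 lines: vqu val guk gld unxtl oxfe gixlr hnxdl qitj mlcfi rdgx kbocx mbbhd
Hunk 5: at line 4 remove [unxtl,oxfe,gixlr] add [wmyu,kyzdn,mep] -> 13 lines: vqu val guk gld wmyu kyzdn mep hnxdl qitj mlcfi rdgx kbocx mbbhd
Final line count: 13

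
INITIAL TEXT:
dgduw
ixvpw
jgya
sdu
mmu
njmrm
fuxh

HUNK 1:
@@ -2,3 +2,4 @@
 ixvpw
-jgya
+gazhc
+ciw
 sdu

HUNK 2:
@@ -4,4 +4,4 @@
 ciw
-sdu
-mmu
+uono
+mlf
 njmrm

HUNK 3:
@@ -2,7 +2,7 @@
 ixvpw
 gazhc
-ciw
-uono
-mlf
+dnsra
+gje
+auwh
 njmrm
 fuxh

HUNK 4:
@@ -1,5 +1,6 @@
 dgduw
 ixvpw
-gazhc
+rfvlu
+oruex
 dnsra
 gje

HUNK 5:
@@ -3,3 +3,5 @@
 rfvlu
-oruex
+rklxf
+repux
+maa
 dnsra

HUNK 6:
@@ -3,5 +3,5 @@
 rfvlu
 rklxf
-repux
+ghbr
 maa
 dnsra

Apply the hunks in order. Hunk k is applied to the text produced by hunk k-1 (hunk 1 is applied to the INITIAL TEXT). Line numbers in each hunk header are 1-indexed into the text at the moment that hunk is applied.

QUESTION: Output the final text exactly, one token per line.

Hunk 1: at line 2 remove [jgya] add [gazhc,ciw] -> 8 lines: dgduw ixvpw gazhc ciw sdu mmu njmrm fuxh
Hunk 2: at line 4 remove [sdu,mmu] add [uono,mlf] -> 8 lines: dgduw ixvpw gazhc ciw uono mlf njmrm fuxh
Hunk 3: at line 2 remove [ciw,uono,mlf] add [dnsra,gje,auwh] -> 8 lines: dgduw ixvpw gazhc dnsra gje auwh njmrm fuxh
Hunk 4: at line 1 remove [gazhc] add [rfvlu,oruex] -> 9 lines: dgduw ixvpw rfvlu oruex dnsra gje auwh njmrm fuxh
Hunk 5: at line 3 remove [oruex] add [rklxf,repux,maa] -> 11 lines: dgduw ixvpw rfvlu rklxf repux maa dnsra gje auwh njmrm fuxh
Hunk 6: at line 3 remove [repux] add [ghbr] -> 11 lines: dgduw ixvpw rfvlu rklxf ghbr maa dnsra gje auwh njmrm fuxh

Answer: dgduw
ixvpw
rfvlu
rklxf
ghbr
maa
dnsra
gje
auwh
njmrm
fuxh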